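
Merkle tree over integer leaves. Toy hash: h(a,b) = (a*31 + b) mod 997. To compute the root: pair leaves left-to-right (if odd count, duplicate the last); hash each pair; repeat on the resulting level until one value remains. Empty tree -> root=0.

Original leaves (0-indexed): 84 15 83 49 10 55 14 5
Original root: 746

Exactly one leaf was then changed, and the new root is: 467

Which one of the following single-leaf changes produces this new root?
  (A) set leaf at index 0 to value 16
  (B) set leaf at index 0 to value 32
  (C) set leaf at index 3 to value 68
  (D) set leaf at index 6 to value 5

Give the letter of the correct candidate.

Original leaves: [84, 15, 83, 49, 10, 55, 14, 5]
Target new root: 467
Try each candidate change and compute the resulting root:
Candidate A: set leaf[0] = 16 -> leaves = [16, 15, 83, 49, 10, 55, 14, 5]
  L0: [16, 15, 83, 49, 10, 55, 14, 5]
  L1: h(16,15)=(16*31+15)%997=511 h(83,49)=(83*31+49)%997=628 h(10,55)=(10*31+55)%997=365 h(14,5)=(14*31+5)%997=439 -> [511, 628, 365, 439]
  L2: h(511,628)=(511*31+628)%997=517 h(365,439)=(365*31+439)%997=787 -> [517, 787]
  L3: h(517,787)=(517*31+787)%997=862 -> [862]
  root = 862 != target 467
Candidate B: set leaf[0] = 32 -> leaves = [32, 15, 83, 49, 10, 55, 14, 5]
  L0: [32, 15, 83, 49, 10, 55, 14, 5]
  L1: h(32,15)=(32*31+15)%997=10 h(83,49)=(83*31+49)%997=628 h(10,55)=(10*31+55)%997=365 h(14,5)=(14*31+5)%997=439 -> [10, 628, 365, 439]
  L2: h(10,628)=(10*31+628)%997=938 h(365,439)=(365*31+439)%997=787 -> [938, 787]
  L3: h(938,787)=(938*31+787)%997=952 -> [952]
  root = 952 != target 467
Candidate C: set leaf[3] = 68 -> leaves = [84, 15, 83, 68, 10, 55, 14, 5]
  L0: [84, 15, 83, 68, 10, 55, 14, 5]
  L1: h(84,15)=(84*31+15)%997=625 h(83,68)=(83*31+68)%997=647 h(10,55)=(10*31+55)%997=365 h(14,5)=(14*31+5)%997=439 -> [625, 647, 365, 439]
  L2: h(625,647)=(625*31+647)%997=82 h(365,439)=(365*31+439)%997=787 -> [82, 787]
  L3: h(82,787)=(82*31+787)%997=338 -> [338]
  root = 338 != target 467
Candidate D: set leaf[6] = 5 -> leaves = [84, 15, 83, 49, 10, 55, 5, 5]
  L0: [84, 15, 83, 49, 10, 55, 5, 5]
  L1: h(84,15)=(84*31+15)%997=625 h(83,49)=(83*31+49)%997=628 h(10,55)=(10*31+55)%997=365 h(5,5)=(5*31+5)%997=160 -> [625, 628, 365, 160]
  L2: h(625,628)=(625*31+628)%997=63 h(365,160)=(365*31+160)%997=508 -> [63, 508]
  L3: h(63,508)=(63*31+508)%997=467 -> [467]
  root = 467 == target 467  ** MATCH **
Candidate D produces the target root.

Answer: D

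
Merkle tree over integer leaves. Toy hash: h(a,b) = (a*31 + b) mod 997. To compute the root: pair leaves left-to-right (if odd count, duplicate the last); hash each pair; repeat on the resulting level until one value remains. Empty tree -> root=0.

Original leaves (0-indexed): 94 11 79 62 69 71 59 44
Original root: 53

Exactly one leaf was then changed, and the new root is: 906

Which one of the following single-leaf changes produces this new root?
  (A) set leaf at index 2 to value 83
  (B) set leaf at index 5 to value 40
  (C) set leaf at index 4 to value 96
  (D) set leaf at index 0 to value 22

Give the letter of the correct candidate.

Answer: A

Derivation:
Original leaves: [94, 11, 79, 62, 69, 71, 59, 44]
Target new root: 906
Try each candidate change and compute the resulting root:
Candidate A: set leaf[2] = 83 -> leaves = [94, 11, 83, 62, 69, 71, 59, 44]
  L0: [94, 11, 83, 62, 69, 71, 59, 44]
  L1: h(94,11)=(94*31+11)%997=931 h(83,62)=(83*31+62)%997=641 h(69,71)=(69*31+71)%997=216 h(59,44)=(59*31+44)%997=876 -> [931, 641, 216, 876]
  L2: h(931,641)=(931*31+641)%997=589 h(216,876)=(216*31+876)%997=593 -> [589, 593]
  L3: h(589,593)=(589*31+593)%997=906 -> [906]
  root = 906 == target 906  ** MATCH **
Candidate B: set leaf[5] = 40 -> leaves = [94, 11, 79, 62, 69, 40, 59, 44]
  L0: [94, 11, 79, 62, 69, 40, 59, 44]
  L1: h(94,11)=(94*31+11)%997=931 h(79,62)=(79*31+62)%997=517 h(69,40)=(69*31+40)%997=185 h(59,44)=(59*31+44)%997=876 -> [931, 517, 185, 876]
  L2: h(931,517)=(931*31+517)%997=465 h(185,876)=(185*31+876)%997=629 -> [465, 629]
  L3: h(465,629)=(465*31+629)%997=89 -> [89]
  root = 89 != target 906
Candidate C: set leaf[4] = 96 -> leaves = [94, 11, 79, 62, 96, 71, 59, 44]
  L0: [94, 11, 79, 62, 96, 71, 59, 44]
  L1: h(94,11)=(94*31+11)%997=931 h(79,62)=(79*31+62)%997=517 h(96,71)=(96*31+71)%997=56 h(59,44)=(59*31+44)%997=876 -> [931, 517, 56, 876]
  L2: h(931,517)=(931*31+517)%997=465 h(56,876)=(56*31+876)%997=618 -> [465, 618]
  L3: h(465,618)=(465*31+618)%997=78 -> [78]
  root = 78 != target 906
Candidate D: set leaf[0] = 22 -> leaves = [22, 11, 79, 62, 69, 71, 59, 44]
  L0: [22, 11, 79, 62, 69, 71, 59, 44]
  L1: h(22,11)=(22*31+11)%997=693 h(79,62)=(79*31+62)%997=517 h(69,71)=(69*31+71)%997=216 h(59,44)=(59*31+44)%997=876 -> [693, 517, 216, 876]
  L2: h(693,517)=(693*31+517)%997=66 h(216,876)=(216*31+876)%997=593 -> [66, 593]
  L3: h(66,593)=(66*31+593)%997=645 -> [645]
  root = 645 != target 906
Candidate A produces the target root.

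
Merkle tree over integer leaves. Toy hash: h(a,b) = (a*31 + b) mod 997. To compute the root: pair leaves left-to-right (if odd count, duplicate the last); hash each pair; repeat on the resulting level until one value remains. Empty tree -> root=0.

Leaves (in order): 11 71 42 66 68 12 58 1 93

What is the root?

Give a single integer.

Answer: 408

Derivation:
L0: [11, 71, 42, 66, 68, 12, 58, 1, 93]
L1: h(11,71)=(11*31+71)%997=412 h(42,66)=(42*31+66)%997=371 h(68,12)=(68*31+12)%997=126 h(58,1)=(58*31+1)%997=802 h(93,93)=(93*31+93)%997=982 -> [412, 371, 126, 802, 982]
L2: h(412,371)=(412*31+371)%997=182 h(126,802)=(126*31+802)%997=720 h(982,982)=(982*31+982)%997=517 -> [182, 720, 517]
L3: h(182,720)=(182*31+720)%997=380 h(517,517)=(517*31+517)%997=592 -> [380, 592]
L4: h(380,592)=(380*31+592)%997=408 -> [408]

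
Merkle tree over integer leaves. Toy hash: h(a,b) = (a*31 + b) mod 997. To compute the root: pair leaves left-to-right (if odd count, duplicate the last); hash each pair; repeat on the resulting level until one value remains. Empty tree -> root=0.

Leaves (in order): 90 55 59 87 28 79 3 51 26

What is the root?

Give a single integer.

L0: [90, 55, 59, 87, 28, 79, 3, 51, 26]
L1: h(90,55)=(90*31+55)%997=851 h(59,87)=(59*31+87)%997=919 h(28,79)=(28*31+79)%997=947 h(3,51)=(3*31+51)%997=144 h(26,26)=(26*31+26)%997=832 -> [851, 919, 947, 144, 832]
L2: h(851,919)=(851*31+919)%997=381 h(947,144)=(947*31+144)%997=588 h(832,832)=(832*31+832)%997=702 -> [381, 588, 702]
L3: h(381,588)=(381*31+588)%997=435 h(702,702)=(702*31+702)%997=530 -> [435, 530]
L4: h(435,530)=(435*31+530)%997=57 -> [57]

Answer: 57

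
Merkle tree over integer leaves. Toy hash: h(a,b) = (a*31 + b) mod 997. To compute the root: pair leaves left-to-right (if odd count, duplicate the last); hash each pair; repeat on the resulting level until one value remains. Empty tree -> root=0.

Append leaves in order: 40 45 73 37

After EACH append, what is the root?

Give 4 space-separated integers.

After append 40 (leaves=[40]):
  L0: [40]
  root=40
After append 45 (leaves=[40, 45]):
  L0: [40, 45]
  L1: h(40,45)=(40*31+45)%997=288 -> [288]
  root=288
After append 73 (leaves=[40, 45, 73]):
  L0: [40, 45, 73]
  L1: h(40,45)=(40*31+45)%997=288 h(73,73)=(73*31+73)%997=342 -> [288, 342]
  L2: h(288,342)=(288*31+342)%997=297 -> [297]
  root=297
After append 37 (leaves=[40, 45, 73, 37]):
  L0: [40, 45, 73, 37]
  L1: h(40,45)=(40*31+45)%997=288 h(73,37)=(73*31+37)%997=306 -> [288, 306]
  L2: h(288,306)=(288*31+306)%997=261 -> [261]
  root=261

Answer: 40 288 297 261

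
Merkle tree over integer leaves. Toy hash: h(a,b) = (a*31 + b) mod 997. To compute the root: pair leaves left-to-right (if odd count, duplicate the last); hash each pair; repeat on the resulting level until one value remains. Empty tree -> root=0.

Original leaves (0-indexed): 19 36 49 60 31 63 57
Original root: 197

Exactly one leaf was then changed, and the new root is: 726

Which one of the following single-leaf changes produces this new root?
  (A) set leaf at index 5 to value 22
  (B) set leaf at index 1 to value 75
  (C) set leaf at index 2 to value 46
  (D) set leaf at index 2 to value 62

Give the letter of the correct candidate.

Original leaves: [19, 36, 49, 60, 31, 63, 57]
Target new root: 726
Try each candidate change and compute the resulting root:
Candidate A: set leaf[5] = 22 -> leaves = [19, 36, 49, 60, 31, 22, 57]
  L0: [19, 36, 49, 60, 31, 22, 57]
  L1: h(19,36)=(19*31+36)%997=625 h(49,60)=(49*31+60)%997=582 h(31,22)=(31*31+22)%997=983 h(57,57)=(57*31+57)%997=827 -> [625, 582, 983, 827]
  L2: h(625,582)=(625*31+582)%997=17 h(983,827)=(983*31+827)%997=393 -> [17, 393]
  L3: h(17,393)=(17*31+393)%997=920 -> [920]
  root = 920 != target 726
Candidate B: set leaf[1] = 75 -> leaves = [19, 75, 49, 60, 31, 63, 57]
  L0: [19, 75, 49, 60, 31, 63, 57]
  L1: h(19,75)=(19*31+75)%997=664 h(49,60)=(49*31+60)%997=582 h(31,63)=(31*31+63)%997=27 h(57,57)=(57*31+57)%997=827 -> [664, 582, 27, 827]
  L2: h(664,582)=(664*31+582)%997=229 h(27,827)=(27*31+827)%997=667 -> [229, 667]
  L3: h(229,667)=(229*31+667)%997=787 -> [787]
  root = 787 != target 726
Candidate C: set leaf[2] = 46 -> leaves = [19, 36, 46, 60, 31, 63, 57]
  L0: [19, 36, 46, 60, 31, 63, 57]
  L1: h(19,36)=(19*31+36)%997=625 h(46,60)=(46*31+60)%997=489 h(31,63)=(31*31+63)%997=27 h(57,57)=(57*31+57)%997=827 -> [625, 489, 27, 827]
  L2: h(625,489)=(625*31+489)%997=921 h(27,827)=(27*31+827)%997=667 -> [921, 667]
  L3: h(921,667)=(921*31+667)%997=305 -> [305]
  root = 305 != target 726
Candidate D: set leaf[2] = 62 -> leaves = [19, 36, 62, 60, 31, 63, 57]
  L0: [19, 36, 62, 60, 31, 63, 57]
  L1: h(19,36)=(19*31+36)%997=625 h(62,60)=(62*31+60)%997=985 h(31,63)=(31*31+63)%997=27 h(57,57)=(57*31+57)%997=827 -> [625, 985, 27, 827]
  L2: h(625,985)=(625*31+985)%997=420 h(27,827)=(27*31+827)%997=667 -> [420, 667]
  L3: h(420,667)=(420*31+667)%997=726 -> [726]
  root = 726 == target 726  ** MATCH **
Candidate D produces the target root.

Answer: D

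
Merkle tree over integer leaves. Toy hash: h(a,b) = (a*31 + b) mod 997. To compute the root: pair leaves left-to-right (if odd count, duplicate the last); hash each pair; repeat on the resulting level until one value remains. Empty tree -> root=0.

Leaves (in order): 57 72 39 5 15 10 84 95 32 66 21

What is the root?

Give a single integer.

L0: [57, 72, 39, 5, 15, 10, 84, 95, 32, 66, 21]
L1: h(57,72)=(57*31+72)%997=842 h(39,5)=(39*31+5)%997=217 h(15,10)=(15*31+10)%997=475 h(84,95)=(84*31+95)%997=705 h(32,66)=(32*31+66)%997=61 h(21,21)=(21*31+21)%997=672 -> [842, 217, 475, 705, 61, 672]
L2: h(842,217)=(842*31+217)%997=397 h(475,705)=(475*31+705)%997=475 h(61,672)=(61*31+672)%997=569 -> [397, 475, 569]
L3: h(397,475)=(397*31+475)%997=818 h(569,569)=(569*31+569)%997=262 -> [818, 262]
L4: h(818,262)=(818*31+262)%997=695 -> [695]

Answer: 695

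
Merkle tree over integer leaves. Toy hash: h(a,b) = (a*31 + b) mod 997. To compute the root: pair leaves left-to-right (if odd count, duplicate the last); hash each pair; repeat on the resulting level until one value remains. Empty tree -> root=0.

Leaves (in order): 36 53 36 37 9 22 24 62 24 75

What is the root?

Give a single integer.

L0: [36, 53, 36, 37, 9, 22, 24, 62, 24, 75]
L1: h(36,53)=(36*31+53)%997=172 h(36,37)=(36*31+37)%997=156 h(9,22)=(9*31+22)%997=301 h(24,62)=(24*31+62)%997=806 h(24,75)=(24*31+75)%997=819 -> [172, 156, 301, 806, 819]
L2: h(172,156)=(172*31+156)%997=503 h(301,806)=(301*31+806)%997=167 h(819,819)=(819*31+819)%997=286 -> [503, 167, 286]
L3: h(503,167)=(503*31+167)%997=805 h(286,286)=(286*31+286)%997=179 -> [805, 179]
L4: h(805,179)=(805*31+179)%997=209 -> [209]

Answer: 209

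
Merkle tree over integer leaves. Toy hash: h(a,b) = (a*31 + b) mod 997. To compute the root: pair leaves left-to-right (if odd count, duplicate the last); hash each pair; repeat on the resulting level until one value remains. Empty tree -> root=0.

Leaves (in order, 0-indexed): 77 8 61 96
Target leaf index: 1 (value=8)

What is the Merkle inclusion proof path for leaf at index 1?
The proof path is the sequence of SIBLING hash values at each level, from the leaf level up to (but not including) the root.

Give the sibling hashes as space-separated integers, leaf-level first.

Answer: 77 990

Derivation:
L0 (leaves): [77, 8, 61, 96], target index=1
L1: h(77,8)=(77*31+8)%997=401 [pair 0] h(61,96)=(61*31+96)%997=990 [pair 1] -> [401, 990]
  Sibling for proof at L0: 77
L2: h(401,990)=(401*31+990)%997=460 [pair 0] -> [460]
  Sibling for proof at L1: 990
Root: 460
Proof path (sibling hashes from leaf to root): [77, 990]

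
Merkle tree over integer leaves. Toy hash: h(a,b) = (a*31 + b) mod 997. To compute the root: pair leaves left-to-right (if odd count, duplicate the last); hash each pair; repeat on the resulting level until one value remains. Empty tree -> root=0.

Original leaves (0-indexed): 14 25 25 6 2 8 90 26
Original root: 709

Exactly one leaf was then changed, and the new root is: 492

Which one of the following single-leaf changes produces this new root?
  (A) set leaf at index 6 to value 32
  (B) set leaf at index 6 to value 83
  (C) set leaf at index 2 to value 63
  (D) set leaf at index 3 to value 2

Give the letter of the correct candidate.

Original leaves: [14, 25, 25, 6, 2, 8, 90, 26]
Target new root: 492
Try each candidate change and compute the resulting root:
Candidate A: set leaf[6] = 32 -> leaves = [14, 25, 25, 6, 2, 8, 32, 26]
  L0: [14, 25, 25, 6, 2, 8, 32, 26]
  L1: h(14,25)=(14*31+25)%997=459 h(25,6)=(25*31+6)%997=781 h(2,8)=(2*31+8)%997=70 h(32,26)=(32*31+26)%997=21 -> [459, 781, 70, 21]
  L2: h(459,781)=(459*31+781)%997=55 h(70,21)=(70*31+21)%997=197 -> [55, 197]
  L3: h(55,197)=(55*31+197)%997=905 -> [905]
  root = 905 != target 492
Candidate B: set leaf[6] = 83 -> leaves = [14, 25, 25, 6, 2, 8, 83, 26]
  L0: [14, 25, 25, 6, 2, 8, 83, 26]
  L1: h(14,25)=(14*31+25)%997=459 h(25,6)=(25*31+6)%997=781 h(2,8)=(2*31+8)%997=70 h(83,26)=(83*31+26)%997=605 -> [459, 781, 70, 605]
  L2: h(459,781)=(459*31+781)%997=55 h(70,605)=(70*31+605)%997=781 -> [55, 781]
  L3: h(55,781)=(55*31+781)%997=492 -> [492]
  root = 492 == target 492  ** MATCH **
Candidate C: set leaf[2] = 63 -> leaves = [14, 25, 63, 6, 2, 8, 90, 26]
  L0: [14, 25, 63, 6, 2, 8, 90, 26]
  L1: h(14,25)=(14*31+25)%997=459 h(63,6)=(63*31+6)%997=962 h(2,8)=(2*31+8)%997=70 h(90,26)=(90*31+26)%997=822 -> [459, 962, 70, 822]
  L2: h(459,962)=(459*31+962)%997=236 h(70,822)=(70*31+822)%997=1 -> [236, 1]
  L3: h(236,1)=(236*31+1)%997=338 -> [338]
  root = 338 != target 492
Candidate D: set leaf[3] = 2 -> leaves = [14, 25, 25, 2, 2, 8, 90, 26]
  L0: [14, 25, 25, 2, 2, 8, 90, 26]
  L1: h(14,25)=(14*31+25)%997=459 h(25,2)=(25*31+2)%997=777 h(2,8)=(2*31+8)%997=70 h(90,26)=(90*31+26)%997=822 -> [459, 777, 70, 822]
  L2: h(459,777)=(459*31+777)%997=51 h(70,822)=(70*31+822)%997=1 -> [51, 1]
  L3: h(51,1)=(51*31+1)%997=585 -> [585]
  root = 585 != target 492
Candidate B produces the target root.

Answer: B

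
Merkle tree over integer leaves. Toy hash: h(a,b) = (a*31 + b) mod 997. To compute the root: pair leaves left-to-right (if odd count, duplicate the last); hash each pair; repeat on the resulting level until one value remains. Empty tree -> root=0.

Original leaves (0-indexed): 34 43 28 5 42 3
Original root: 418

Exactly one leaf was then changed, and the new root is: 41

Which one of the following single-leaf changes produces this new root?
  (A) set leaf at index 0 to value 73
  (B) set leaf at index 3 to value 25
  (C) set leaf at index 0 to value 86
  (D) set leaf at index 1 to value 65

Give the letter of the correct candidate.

Answer: B

Derivation:
Original leaves: [34, 43, 28, 5, 42, 3]
Target new root: 41
Try each candidate change and compute the resulting root:
Candidate A: set leaf[0] = 73 -> leaves = [73, 43, 28, 5, 42, 3]
  L0: [73, 43, 28, 5, 42, 3]
  L1: h(73,43)=(73*31+43)%997=312 h(28,5)=(28*31+5)%997=873 h(42,3)=(42*31+3)%997=308 -> [312, 873, 308]
  L2: h(312,873)=(312*31+873)%997=575 h(308,308)=(308*31+308)%997=883 -> [575, 883]
  L3: h(575,883)=(575*31+883)%997=762 -> [762]
  root = 762 != target 41
Candidate B: set leaf[3] = 25 -> leaves = [34, 43, 28, 25, 42, 3]
  L0: [34, 43, 28, 25, 42, 3]
  L1: h(34,43)=(34*31+43)%997=100 h(28,25)=(28*31+25)%997=893 h(42,3)=(42*31+3)%997=308 -> [100, 893, 308]
  L2: h(100,893)=(100*31+893)%997=5 h(308,308)=(308*31+308)%997=883 -> [5, 883]
  L3: h(5,883)=(5*31+883)%997=41 -> [41]
  root = 41 == target 41  ** MATCH **
Candidate C: set leaf[0] = 86 -> leaves = [86, 43, 28, 5, 42, 3]
  L0: [86, 43, 28, 5, 42, 3]
  L1: h(86,43)=(86*31+43)%997=715 h(28,5)=(28*31+5)%997=873 h(42,3)=(42*31+3)%997=308 -> [715, 873, 308]
  L2: h(715,873)=(715*31+873)%997=107 h(308,308)=(308*31+308)%997=883 -> [107, 883]
  L3: h(107,883)=(107*31+883)%997=212 -> [212]
  root = 212 != target 41
Candidate D: set leaf[1] = 65 -> leaves = [34, 65, 28, 5, 42, 3]
  L0: [34, 65, 28, 5, 42, 3]
  L1: h(34,65)=(34*31+65)%997=122 h(28,5)=(28*31+5)%997=873 h(42,3)=(42*31+3)%997=308 -> [122, 873, 308]
  L2: h(122,873)=(122*31+873)%997=667 h(308,308)=(308*31+308)%997=883 -> [667, 883]
  L3: h(667,883)=(667*31+883)%997=623 -> [623]
  root = 623 != target 41
Candidate B produces the target root.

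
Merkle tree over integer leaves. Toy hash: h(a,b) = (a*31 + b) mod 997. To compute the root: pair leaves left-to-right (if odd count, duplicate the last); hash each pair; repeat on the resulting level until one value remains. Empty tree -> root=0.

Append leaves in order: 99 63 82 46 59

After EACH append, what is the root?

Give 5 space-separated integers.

Answer: 99 141 16 977 973

Derivation:
After append 99 (leaves=[99]):
  L0: [99]
  root=99
After append 63 (leaves=[99, 63]):
  L0: [99, 63]
  L1: h(99,63)=(99*31+63)%997=141 -> [141]
  root=141
After append 82 (leaves=[99, 63, 82]):
  L0: [99, 63, 82]
  L1: h(99,63)=(99*31+63)%997=141 h(82,82)=(82*31+82)%997=630 -> [141, 630]
  L2: h(141,630)=(141*31+630)%997=16 -> [16]
  root=16
After append 46 (leaves=[99, 63, 82, 46]):
  L0: [99, 63, 82, 46]
  L1: h(99,63)=(99*31+63)%997=141 h(82,46)=(82*31+46)%997=594 -> [141, 594]
  L2: h(141,594)=(141*31+594)%997=977 -> [977]
  root=977
After append 59 (leaves=[99, 63, 82, 46, 59]):
  L0: [99, 63, 82, 46, 59]
  L1: h(99,63)=(99*31+63)%997=141 h(82,46)=(82*31+46)%997=594 h(59,59)=(59*31+59)%997=891 -> [141, 594, 891]
  L2: h(141,594)=(141*31+594)%997=977 h(891,891)=(891*31+891)%997=596 -> [977, 596]
  L3: h(977,596)=(977*31+596)%997=973 -> [973]
  root=973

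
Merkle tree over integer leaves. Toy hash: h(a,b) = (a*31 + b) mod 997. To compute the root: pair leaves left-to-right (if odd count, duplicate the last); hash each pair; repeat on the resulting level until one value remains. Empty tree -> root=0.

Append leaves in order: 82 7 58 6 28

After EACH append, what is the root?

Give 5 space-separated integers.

After append 82 (leaves=[82]):
  L0: [82]
  root=82
After append 7 (leaves=[82, 7]):
  L0: [82, 7]
  L1: h(82,7)=(82*31+7)%997=555 -> [555]
  root=555
After append 58 (leaves=[82, 7, 58]):
  L0: [82, 7, 58]
  L1: h(82,7)=(82*31+7)%997=555 h(58,58)=(58*31+58)%997=859 -> [555, 859]
  L2: h(555,859)=(555*31+859)%997=118 -> [118]
  root=118
After append 6 (leaves=[82, 7, 58, 6]):
  L0: [82, 7, 58, 6]
  L1: h(82,7)=(82*31+7)%997=555 h(58,6)=(58*31+6)%997=807 -> [555, 807]
  L2: h(555,807)=(555*31+807)%997=66 -> [66]
  root=66
After append 28 (leaves=[82, 7, 58, 6, 28]):
  L0: [82, 7, 58, 6, 28]
  L1: h(82,7)=(82*31+7)%997=555 h(58,6)=(58*31+6)%997=807 h(28,28)=(28*31+28)%997=896 -> [555, 807, 896]
  L2: h(555,807)=(555*31+807)%997=66 h(896,896)=(896*31+896)%997=756 -> [66, 756]
  L3: h(66,756)=(66*31+756)%997=808 -> [808]
  root=808

Answer: 82 555 118 66 808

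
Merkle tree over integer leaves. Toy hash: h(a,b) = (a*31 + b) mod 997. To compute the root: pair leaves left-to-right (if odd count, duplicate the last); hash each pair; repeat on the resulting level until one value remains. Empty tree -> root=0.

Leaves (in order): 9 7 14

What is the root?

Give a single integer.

L0: [9, 7, 14]
L1: h(9,7)=(9*31+7)%997=286 h(14,14)=(14*31+14)%997=448 -> [286, 448]
L2: h(286,448)=(286*31+448)%997=341 -> [341]

Answer: 341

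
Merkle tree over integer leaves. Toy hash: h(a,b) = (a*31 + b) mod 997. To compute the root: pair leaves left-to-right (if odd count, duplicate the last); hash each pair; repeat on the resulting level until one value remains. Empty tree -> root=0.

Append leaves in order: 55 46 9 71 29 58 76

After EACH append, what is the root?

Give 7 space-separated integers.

Answer: 55 754 731 793 441 372 850

Derivation:
After append 55 (leaves=[55]):
  L0: [55]
  root=55
After append 46 (leaves=[55, 46]):
  L0: [55, 46]
  L1: h(55,46)=(55*31+46)%997=754 -> [754]
  root=754
After append 9 (leaves=[55, 46, 9]):
  L0: [55, 46, 9]
  L1: h(55,46)=(55*31+46)%997=754 h(9,9)=(9*31+9)%997=288 -> [754, 288]
  L2: h(754,288)=(754*31+288)%997=731 -> [731]
  root=731
After append 71 (leaves=[55, 46, 9, 71]):
  L0: [55, 46, 9, 71]
  L1: h(55,46)=(55*31+46)%997=754 h(9,71)=(9*31+71)%997=350 -> [754, 350]
  L2: h(754,350)=(754*31+350)%997=793 -> [793]
  root=793
After append 29 (leaves=[55, 46, 9, 71, 29]):
  L0: [55, 46, 9, 71, 29]
  L1: h(55,46)=(55*31+46)%997=754 h(9,71)=(9*31+71)%997=350 h(29,29)=(29*31+29)%997=928 -> [754, 350, 928]
  L2: h(754,350)=(754*31+350)%997=793 h(928,928)=(928*31+928)%997=783 -> [793, 783]
  L3: h(793,783)=(793*31+783)%997=441 -> [441]
  root=441
After append 58 (leaves=[55, 46, 9, 71, 29, 58]):
  L0: [55, 46, 9, 71, 29, 58]
  L1: h(55,46)=(55*31+46)%997=754 h(9,71)=(9*31+71)%997=350 h(29,58)=(29*31+58)%997=957 -> [754, 350, 957]
  L2: h(754,350)=(754*31+350)%997=793 h(957,957)=(957*31+957)%997=714 -> [793, 714]
  L3: h(793,714)=(793*31+714)%997=372 -> [372]
  root=372
After append 76 (leaves=[55, 46, 9, 71, 29, 58, 76]):
  L0: [55, 46, 9, 71, 29, 58, 76]
  L1: h(55,46)=(55*31+46)%997=754 h(9,71)=(9*31+71)%997=350 h(29,58)=(29*31+58)%997=957 h(76,76)=(76*31+76)%997=438 -> [754, 350, 957, 438]
  L2: h(754,350)=(754*31+350)%997=793 h(957,438)=(957*31+438)%997=195 -> [793, 195]
  L3: h(793,195)=(793*31+195)%997=850 -> [850]
  root=850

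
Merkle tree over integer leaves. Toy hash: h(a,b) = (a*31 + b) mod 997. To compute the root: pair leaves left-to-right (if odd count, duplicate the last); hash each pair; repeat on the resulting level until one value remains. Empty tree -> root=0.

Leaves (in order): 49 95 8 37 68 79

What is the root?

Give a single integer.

Answer: 775

Derivation:
L0: [49, 95, 8, 37, 68, 79]
L1: h(49,95)=(49*31+95)%997=617 h(8,37)=(8*31+37)%997=285 h(68,79)=(68*31+79)%997=193 -> [617, 285, 193]
L2: h(617,285)=(617*31+285)%997=469 h(193,193)=(193*31+193)%997=194 -> [469, 194]
L3: h(469,194)=(469*31+194)%997=775 -> [775]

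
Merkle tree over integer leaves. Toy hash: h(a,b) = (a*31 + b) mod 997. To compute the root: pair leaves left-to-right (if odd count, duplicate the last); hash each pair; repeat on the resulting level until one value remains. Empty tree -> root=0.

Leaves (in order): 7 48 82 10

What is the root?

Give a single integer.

Answer: 797

Derivation:
L0: [7, 48, 82, 10]
L1: h(7,48)=(7*31+48)%997=265 h(82,10)=(82*31+10)%997=558 -> [265, 558]
L2: h(265,558)=(265*31+558)%997=797 -> [797]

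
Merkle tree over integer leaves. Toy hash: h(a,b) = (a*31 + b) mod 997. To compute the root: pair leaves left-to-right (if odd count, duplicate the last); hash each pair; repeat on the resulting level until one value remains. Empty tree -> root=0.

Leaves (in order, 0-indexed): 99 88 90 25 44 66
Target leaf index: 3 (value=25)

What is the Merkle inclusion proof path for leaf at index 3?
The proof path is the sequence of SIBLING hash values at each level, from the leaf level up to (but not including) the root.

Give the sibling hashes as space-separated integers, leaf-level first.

L0 (leaves): [99, 88, 90, 25, 44, 66], target index=3
L1: h(99,88)=(99*31+88)%997=166 [pair 0] h(90,25)=(90*31+25)%997=821 [pair 1] h(44,66)=(44*31+66)%997=433 [pair 2] -> [166, 821, 433]
  Sibling for proof at L0: 90
L2: h(166,821)=(166*31+821)%997=982 [pair 0] h(433,433)=(433*31+433)%997=895 [pair 1] -> [982, 895]
  Sibling for proof at L1: 166
L3: h(982,895)=(982*31+895)%997=430 [pair 0] -> [430]
  Sibling for proof at L2: 895
Root: 430
Proof path (sibling hashes from leaf to root): [90, 166, 895]

Answer: 90 166 895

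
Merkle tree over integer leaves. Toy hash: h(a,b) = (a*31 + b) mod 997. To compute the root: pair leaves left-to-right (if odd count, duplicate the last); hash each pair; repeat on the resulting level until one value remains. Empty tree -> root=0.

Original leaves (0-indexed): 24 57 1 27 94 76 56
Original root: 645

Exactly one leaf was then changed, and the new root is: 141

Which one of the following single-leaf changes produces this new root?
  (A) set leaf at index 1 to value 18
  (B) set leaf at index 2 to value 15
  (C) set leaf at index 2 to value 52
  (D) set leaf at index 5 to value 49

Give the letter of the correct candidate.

Original leaves: [24, 57, 1, 27, 94, 76, 56]
Target new root: 141
Try each candidate change and compute the resulting root:
Candidate A: set leaf[1] = 18 -> leaves = [24, 18, 1, 27, 94, 76, 56]
  L0: [24, 18, 1, 27, 94, 76, 56]
  L1: h(24,18)=(24*31+18)%997=762 h(1,27)=(1*31+27)%997=58 h(94,76)=(94*31+76)%997=996 h(56,56)=(56*31+56)%997=795 -> [762, 58, 996, 795]
  L2: h(762,58)=(762*31+58)%997=749 h(996,795)=(996*31+795)%997=764 -> [749, 764]
  L3: h(749,764)=(749*31+764)%997=55 -> [55]
  root = 55 != target 141
Candidate B: set leaf[2] = 15 -> leaves = [24, 57, 15, 27, 94, 76, 56]
  L0: [24, 57, 15, 27, 94, 76, 56]
  L1: h(24,57)=(24*31+57)%997=801 h(15,27)=(15*31+27)%997=492 h(94,76)=(94*31+76)%997=996 h(56,56)=(56*31+56)%997=795 -> [801, 492, 996, 795]
  L2: h(801,492)=(801*31+492)%997=398 h(996,795)=(996*31+795)%997=764 -> [398, 764]
  L3: h(398,764)=(398*31+764)%997=141 -> [141]
  root = 141 == target 141  ** MATCH **
Candidate C: set leaf[2] = 52 -> leaves = [24, 57, 52, 27, 94, 76, 56]
  L0: [24, 57, 52, 27, 94, 76, 56]
  L1: h(24,57)=(24*31+57)%997=801 h(52,27)=(52*31+27)%997=642 h(94,76)=(94*31+76)%997=996 h(56,56)=(56*31+56)%997=795 -> [801, 642, 996, 795]
  L2: h(801,642)=(801*31+642)%997=548 h(996,795)=(996*31+795)%997=764 -> [548, 764]
  L3: h(548,764)=(548*31+764)%997=803 -> [803]
  root = 803 != target 141
Candidate D: set leaf[5] = 49 -> leaves = [24, 57, 1, 27, 94, 49, 56]
  L0: [24, 57, 1, 27, 94, 49, 56]
  L1: h(24,57)=(24*31+57)%997=801 h(1,27)=(1*31+27)%997=58 h(94,49)=(94*31+49)%997=969 h(56,56)=(56*31+56)%997=795 -> [801, 58, 969, 795]
  L2: h(801,58)=(801*31+58)%997=961 h(969,795)=(969*31+795)%997=924 -> [961, 924]
  L3: h(961,924)=(961*31+924)%997=805 -> [805]
  root = 805 != target 141
Candidate B produces the target root.

Answer: B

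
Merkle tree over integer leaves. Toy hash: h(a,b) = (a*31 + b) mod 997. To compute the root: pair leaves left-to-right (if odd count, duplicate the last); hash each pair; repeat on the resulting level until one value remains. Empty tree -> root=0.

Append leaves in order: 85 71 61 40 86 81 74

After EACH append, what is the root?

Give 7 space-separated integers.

Answer: 85 712 96 75 659 499 120

Derivation:
After append 85 (leaves=[85]):
  L0: [85]
  root=85
After append 71 (leaves=[85, 71]):
  L0: [85, 71]
  L1: h(85,71)=(85*31+71)%997=712 -> [712]
  root=712
After append 61 (leaves=[85, 71, 61]):
  L0: [85, 71, 61]
  L1: h(85,71)=(85*31+71)%997=712 h(61,61)=(61*31+61)%997=955 -> [712, 955]
  L2: h(712,955)=(712*31+955)%997=96 -> [96]
  root=96
After append 40 (leaves=[85, 71, 61, 40]):
  L0: [85, 71, 61, 40]
  L1: h(85,71)=(85*31+71)%997=712 h(61,40)=(61*31+40)%997=934 -> [712, 934]
  L2: h(712,934)=(712*31+934)%997=75 -> [75]
  root=75
After append 86 (leaves=[85, 71, 61, 40, 86]):
  L0: [85, 71, 61, 40, 86]
  L1: h(85,71)=(85*31+71)%997=712 h(61,40)=(61*31+40)%997=934 h(86,86)=(86*31+86)%997=758 -> [712, 934, 758]
  L2: h(712,934)=(712*31+934)%997=75 h(758,758)=(758*31+758)%997=328 -> [75, 328]
  L3: h(75,328)=(75*31+328)%997=659 -> [659]
  root=659
After append 81 (leaves=[85, 71, 61, 40, 86, 81]):
  L0: [85, 71, 61, 40, 86, 81]
  L1: h(85,71)=(85*31+71)%997=712 h(61,40)=(61*31+40)%997=934 h(86,81)=(86*31+81)%997=753 -> [712, 934, 753]
  L2: h(712,934)=(712*31+934)%997=75 h(753,753)=(753*31+753)%997=168 -> [75, 168]
  L3: h(75,168)=(75*31+168)%997=499 -> [499]
  root=499
After append 74 (leaves=[85, 71, 61, 40, 86, 81, 74]):
  L0: [85, 71, 61, 40, 86, 81, 74]
  L1: h(85,71)=(85*31+71)%997=712 h(61,40)=(61*31+40)%997=934 h(86,81)=(86*31+81)%997=753 h(74,74)=(74*31+74)%997=374 -> [712, 934, 753, 374]
  L2: h(712,934)=(712*31+934)%997=75 h(753,374)=(753*31+374)%997=786 -> [75, 786]
  L3: h(75,786)=(75*31+786)%997=120 -> [120]
  root=120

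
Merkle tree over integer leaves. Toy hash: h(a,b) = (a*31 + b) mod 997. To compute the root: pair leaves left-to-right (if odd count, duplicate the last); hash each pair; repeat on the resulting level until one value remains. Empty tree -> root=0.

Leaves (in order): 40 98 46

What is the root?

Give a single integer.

L0: [40, 98, 46]
L1: h(40,98)=(40*31+98)%997=341 h(46,46)=(46*31+46)%997=475 -> [341, 475]
L2: h(341,475)=(341*31+475)%997=79 -> [79]

Answer: 79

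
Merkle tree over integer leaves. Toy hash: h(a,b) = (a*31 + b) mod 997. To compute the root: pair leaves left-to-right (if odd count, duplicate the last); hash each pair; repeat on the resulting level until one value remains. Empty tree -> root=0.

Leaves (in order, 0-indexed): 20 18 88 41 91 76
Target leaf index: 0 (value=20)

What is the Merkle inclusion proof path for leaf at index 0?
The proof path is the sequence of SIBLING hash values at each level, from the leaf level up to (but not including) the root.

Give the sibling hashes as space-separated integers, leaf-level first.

Answer: 18 775 980

Derivation:
L0 (leaves): [20, 18, 88, 41, 91, 76], target index=0
L1: h(20,18)=(20*31+18)%997=638 [pair 0] h(88,41)=(88*31+41)%997=775 [pair 1] h(91,76)=(91*31+76)%997=903 [pair 2] -> [638, 775, 903]
  Sibling for proof at L0: 18
L2: h(638,775)=(638*31+775)%997=613 [pair 0] h(903,903)=(903*31+903)%997=980 [pair 1] -> [613, 980]
  Sibling for proof at L1: 775
L3: h(613,980)=(613*31+980)%997=43 [pair 0] -> [43]
  Sibling for proof at L2: 980
Root: 43
Proof path (sibling hashes from leaf to root): [18, 775, 980]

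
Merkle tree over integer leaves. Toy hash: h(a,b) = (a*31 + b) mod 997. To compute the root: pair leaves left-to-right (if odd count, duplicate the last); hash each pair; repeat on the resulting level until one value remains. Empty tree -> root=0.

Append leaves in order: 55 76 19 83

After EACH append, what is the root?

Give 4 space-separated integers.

Answer: 55 784 984 51

Derivation:
After append 55 (leaves=[55]):
  L0: [55]
  root=55
After append 76 (leaves=[55, 76]):
  L0: [55, 76]
  L1: h(55,76)=(55*31+76)%997=784 -> [784]
  root=784
After append 19 (leaves=[55, 76, 19]):
  L0: [55, 76, 19]
  L1: h(55,76)=(55*31+76)%997=784 h(19,19)=(19*31+19)%997=608 -> [784, 608]
  L2: h(784,608)=(784*31+608)%997=984 -> [984]
  root=984
After append 83 (leaves=[55, 76, 19, 83]):
  L0: [55, 76, 19, 83]
  L1: h(55,76)=(55*31+76)%997=784 h(19,83)=(19*31+83)%997=672 -> [784, 672]
  L2: h(784,672)=(784*31+672)%997=51 -> [51]
  root=51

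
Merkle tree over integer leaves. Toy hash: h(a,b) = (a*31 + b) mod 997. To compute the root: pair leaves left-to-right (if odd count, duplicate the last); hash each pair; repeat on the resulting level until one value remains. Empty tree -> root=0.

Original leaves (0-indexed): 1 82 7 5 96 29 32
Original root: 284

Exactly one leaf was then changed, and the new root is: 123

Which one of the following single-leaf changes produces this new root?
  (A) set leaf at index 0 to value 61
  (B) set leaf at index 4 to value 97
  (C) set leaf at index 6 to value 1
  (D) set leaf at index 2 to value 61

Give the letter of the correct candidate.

Answer: A

Derivation:
Original leaves: [1, 82, 7, 5, 96, 29, 32]
Target new root: 123
Try each candidate change and compute the resulting root:
Candidate A: set leaf[0] = 61 -> leaves = [61, 82, 7, 5, 96, 29, 32]
  L0: [61, 82, 7, 5, 96, 29, 32]
  L1: h(61,82)=(61*31+82)%997=976 h(7,5)=(7*31+5)%997=222 h(96,29)=(96*31+29)%997=14 h(32,32)=(32*31+32)%997=27 -> [976, 222, 14, 27]
  L2: h(976,222)=(976*31+222)%997=568 h(14,27)=(14*31+27)%997=461 -> [568, 461]
  L3: h(568,461)=(568*31+461)%997=123 -> [123]
  root = 123 == target 123  ** MATCH **
Candidate B: set leaf[4] = 97 -> leaves = [1, 82, 7, 5, 97, 29, 32]
  L0: [1, 82, 7, 5, 97, 29, 32]
  L1: h(1,82)=(1*31+82)%997=113 h(7,5)=(7*31+5)%997=222 h(97,29)=(97*31+29)%997=45 h(32,32)=(32*31+32)%997=27 -> [113, 222, 45, 27]
  L2: h(113,222)=(113*31+222)%997=734 h(45,27)=(45*31+27)%997=425 -> [734, 425]
  L3: h(734,425)=(734*31+425)%997=248 -> [248]
  root = 248 != target 123
Candidate C: set leaf[6] = 1 -> leaves = [1, 82, 7, 5, 96, 29, 1]
  L0: [1, 82, 7, 5, 96, 29, 1]
  L1: h(1,82)=(1*31+82)%997=113 h(7,5)=(7*31+5)%997=222 h(96,29)=(96*31+29)%997=14 h(1,1)=(1*31+1)%997=32 -> [113, 222, 14, 32]
  L2: h(113,222)=(113*31+222)%997=734 h(14,32)=(14*31+32)%997=466 -> [734, 466]
  L3: h(734,466)=(734*31+466)%997=289 -> [289]
  root = 289 != target 123
Candidate D: set leaf[2] = 61 -> leaves = [1, 82, 61, 5, 96, 29, 32]
  L0: [1, 82, 61, 5, 96, 29, 32]
  L1: h(1,82)=(1*31+82)%997=113 h(61,5)=(61*31+5)%997=899 h(96,29)=(96*31+29)%997=14 h(32,32)=(32*31+32)%997=27 -> [113, 899, 14, 27]
  L2: h(113,899)=(113*31+899)%997=414 h(14,27)=(14*31+27)%997=461 -> [414, 461]
  L3: h(414,461)=(414*31+461)%997=334 -> [334]
  root = 334 != target 123
Candidate A produces the target root.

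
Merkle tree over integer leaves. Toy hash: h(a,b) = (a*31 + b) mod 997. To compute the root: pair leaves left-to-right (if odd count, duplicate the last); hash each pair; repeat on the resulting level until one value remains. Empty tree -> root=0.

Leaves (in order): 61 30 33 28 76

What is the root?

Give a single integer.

L0: [61, 30, 33, 28, 76]
L1: h(61,30)=(61*31+30)%997=924 h(33,28)=(33*31+28)%997=54 h(76,76)=(76*31+76)%997=438 -> [924, 54, 438]
L2: h(924,54)=(924*31+54)%997=782 h(438,438)=(438*31+438)%997=58 -> [782, 58]
L3: h(782,58)=(782*31+58)%997=372 -> [372]

Answer: 372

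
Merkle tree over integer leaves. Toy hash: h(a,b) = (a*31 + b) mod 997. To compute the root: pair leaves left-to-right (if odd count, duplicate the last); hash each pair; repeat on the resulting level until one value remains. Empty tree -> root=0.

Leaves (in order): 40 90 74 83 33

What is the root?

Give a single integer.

Answer: 776

Derivation:
L0: [40, 90, 74, 83, 33]
L1: h(40,90)=(40*31+90)%997=333 h(74,83)=(74*31+83)%997=383 h(33,33)=(33*31+33)%997=59 -> [333, 383, 59]
L2: h(333,383)=(333*31+383)%997=736 h(59,59)=(59*31+59)%997=891 -> [736, 891]
L3: h(736,891)=(736*31+891)%997=776 -> [776]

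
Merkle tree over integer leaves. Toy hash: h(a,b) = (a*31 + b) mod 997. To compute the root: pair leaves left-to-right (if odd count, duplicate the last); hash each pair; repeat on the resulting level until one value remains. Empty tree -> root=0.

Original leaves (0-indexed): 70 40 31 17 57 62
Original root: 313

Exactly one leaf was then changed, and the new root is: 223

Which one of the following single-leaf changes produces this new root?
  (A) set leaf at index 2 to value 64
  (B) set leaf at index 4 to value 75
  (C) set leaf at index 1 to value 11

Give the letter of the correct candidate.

Original leaves: [70, 40, 31, 17, 57, 62]
Target new root: 223
Try each candidate change and compute the resulting root:
Candidate A: set leaf[2] = 64 -> leaves = [70, 40, 64, 17, 57, 62]
  L0: [70, 40, 64, 17, 57, 62]
  L1: h(70,40)=(70*31+40)%997=216 h(64,17)=(64*31+17)%997=7 h(57,62)=(57*31+62)%997=832 -> [216, 7, 832]
  L2: h(216,7)=(216*31+7)%997=721 h(832,832)=(832*31+832)%997=702 -> [721, 702]
  L3: h(721,702)=(721*31+702)%997=122 -> [122]
  root = 122 != target 223
Candidate B: set leaf[4] = 75 -> leaves = [70, 40, 31, 17, 75, 62]
  L0: [70, 40, 31, 17, 75, 62]
  L1: h(70,40)=(70*31+40)%997=216 h(31,17)=(31*31+17)%997=978 h(75,62)=(75*31+62)%997=393 -> [216, 978, 393]
  L2: h(216,978)=(216*31+978)%997=695 h(393,393)=(393*31+393)%997=612 -> [695, 612]
  L3: h(695,612)=(695*31+612)%997=223 -> [223]
  root = 223 == target 223  ** MATCH **
Candidate C: set leaf[1] = 11 -> leaves = [70, 11, 31, 17, 57, 62]
  L0: [70, 11, 31, 17, 57, 62]
  L1: h(70,11)=(70*31+11)%997=187 h(31,17)=(31*31+17)%997=978 h(57,62)=(57*31+62)%997=832 -> [187, 978, 832]
  L2: h(187,978)=(187*31+978)%997=793 h(832,832)=(832*31+832)%997=702 -> [793, 702]
  L3: h(793,702)=(793*31+702)%997=360 -> [360]
  root = 360 != target 223
Candidate B produces the target root.

Answer: B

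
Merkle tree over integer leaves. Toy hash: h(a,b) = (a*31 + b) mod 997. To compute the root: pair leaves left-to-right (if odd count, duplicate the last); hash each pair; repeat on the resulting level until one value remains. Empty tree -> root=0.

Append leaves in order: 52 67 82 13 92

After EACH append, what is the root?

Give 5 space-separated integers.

After append 52 (leaves=[52]):
  L0: [52]
  root=52
After append 67 (leaves=[52, 67]):
  L0: [52, 67]
  L1: h(52,67)=(52*31+67)%997=682 -> [682]
  root=682
After append 82 (leaves=[52, 67, 82]):
  L0: [52, 67, 82]
  L1: h(52,67)=(52*31+67)%997=682 h(82,82)=(82*31+82)%997=630 -> [682, 630]
  L2: h(682,630)=(682*31+630)%997=835 -> [835]
  root=835
After append 13 (leaves=[52, 67, 82, 13]):
  L0: [52, 67, 82, 13]
  L1: h(52,67)=(52*31+67)%997=682 h(82,13)=(82*31+13)%997=561 -> [682, 561]
  L2: h(682,561)=(682*31+561)%997=766 -> [766]
  root=766
After append 92 (leaves=[52, 67, 82, 13, 92]):
  L0: [52, 67, 82, 13, 92]
  L1: h(52,67)=(52*31+67)%997=682 h(82,13)=(82*31+13)%997=561 h(92,92)=(92*31+92)%997=950 -> [682, 561, 950]
  L2: h(682,561)=(682*31+561)%997=766 h(950,950)=(950*31+950)%997=490 -> [766, 490]
  L3: h(766,490)=(766*31+490)%997=308 -> [308]
  root=308

Answer: 52 682 835 766 308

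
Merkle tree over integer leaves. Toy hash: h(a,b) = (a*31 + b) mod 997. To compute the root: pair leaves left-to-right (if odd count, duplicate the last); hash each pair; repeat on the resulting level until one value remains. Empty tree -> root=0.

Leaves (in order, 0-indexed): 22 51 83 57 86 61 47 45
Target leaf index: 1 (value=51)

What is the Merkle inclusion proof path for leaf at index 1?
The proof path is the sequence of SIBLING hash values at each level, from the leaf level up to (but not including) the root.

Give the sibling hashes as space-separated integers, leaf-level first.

Answer: 22 636 297

Derivation:
L0 (leaves): [22, 51, 83, 57, 86, 61, 47, 45], target index=1
L1: h(22,51)=(22*31+51)%997=733 [pair 0] h(83,57)=(83*31+57)%997=636 [pair 1] h(86,61)=(86*31+61)%997=733 [pair 2] h(47,45)=(47*31+45)%997=505 [pair 3] -> [733, 636, 733, 505]
  Sibling for proof at L0: 22
L2: h(733,636)=(733*31+636)%997=428 [pair 0] h(733,505)=(733*31+505)%997=297 [pair 1] -> [428, 297]
  Sibling for proof at L1: 636
L3: h(428,297)=(428*31+297)%997=604 [pair 0] -> [604]
  Sibling for proof at L2: 297
Root: 604
Proof path (sibling hashes from leaf to root): [22, 636, 297]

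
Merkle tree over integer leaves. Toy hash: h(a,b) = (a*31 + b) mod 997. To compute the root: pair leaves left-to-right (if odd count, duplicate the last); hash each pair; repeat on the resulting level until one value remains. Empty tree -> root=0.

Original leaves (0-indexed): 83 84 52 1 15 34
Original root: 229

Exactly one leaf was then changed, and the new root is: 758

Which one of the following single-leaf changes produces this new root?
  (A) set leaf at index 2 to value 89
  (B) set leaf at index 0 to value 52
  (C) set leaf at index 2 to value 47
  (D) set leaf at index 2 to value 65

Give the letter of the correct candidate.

Original leaves: [83, 84, 52, 1, 15, 34]
Target new root: 758
Try each candidate change and compute the resulting root:
Candidate A: set leaf[2] = 89 -> leaves = [83, 84, 89, 1, 15, 34]
  L0: [83, 84, 89, 1, 15, 34]
  L1: h(83,84)=(83*31+84)%997=663 h(89,1)=(89*31+1)%997=766 h(15,34)=(15*31+34)%997=499 -> [663, 766, 499]
  L2: h(663,766)=(663*31+766)%997=382 h(499,499)=(499*31+499)%997=16 -> [382, 16]
  L3: h(382,16)=(382*31+16)%997=891 -> [891]
  root = 891 != target 758
Candidate B: set leaf[0] = 52 -> leaves = [52, 84, 52, 1, 15, 34]
  L0: [52, 84, 52, 1, 15, 34]
  L1: h(52,84)=(52*31+84)%997=699 h(52,1)=(52*31+1)%997=616 h(15,34)=(15*31+34)%997=499 -> [699, 616, 499]
  L2: h(699,616)=(699*31+616)%997=351 h(499,499)=(499*31+499)%997=16 -> [351, 16]
  L3: h(351,16)=(351*31+16)%997=927 -> [927]
  root = 927 != target 758
Candidate C: set leaf[2] = 47 -> leaves = [83, 84, 47, 1, 15, 34]
  L0: [83, 84, 47, 1, 15, 34]
  L1: h(83,84)=(83*31+84)%997=663 h(47,1)=(47*31+1)%997=461 h(15,34)=(15*31+34)%997=499 -> [663, 461, 499]
  L2: h(663,461)=(663*31+461)%997=77 h(499,499)=(499*31+499)%997=16 -> [77, 16]
  L3: h(77,16)=(77*31+16)%997=409 -> [409]
  root = 409 != target 758
Candidate D: set leaf[2] = 65 -> leaves = [83, 84, 65, 1, 15, 34]
  L0: [83, 84, 65, 1, 15, 34]
  L1: h(83,84)=(83*31+84)%997=663 h(65,1)=(65*31+1)%997=22 h(15,34)=(15*31+34)%997=499 -> [663, 22, 499]
  L2: h(663,22)=(663*31+22)%997=635 h(499,499)=(499*31+499)%997=16 -> [635, 16]
  L3: h(635,16)=(635*31+16)%997=758 -> [758]
  root = 758 == target 758  ** MATCH **
Candidate D produces the target root.

Answer: D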